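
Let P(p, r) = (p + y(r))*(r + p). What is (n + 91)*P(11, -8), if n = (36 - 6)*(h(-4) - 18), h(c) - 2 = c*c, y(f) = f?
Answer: 819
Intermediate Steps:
h(c) = 2 + c² (h(c) = 2 + c*c = 2 + c²)
P(p, r) = (p + r)² (P(p, r) = (p + r)*(r + p) = (p + r)*(p + r) = (p + r)²)
n = 0 (n = (36 - 6)*((2 + (-4)²) - 18) = 30*((2 + 16) - 18) = 30*(18 - 18) = 30*0 = 0)
(n + 91)*P(11, -8) = (0 + 91)*(11² + (-8)² + 2*11*(-8)) = 91*(121 + 64 - 176) = 91*9 = 819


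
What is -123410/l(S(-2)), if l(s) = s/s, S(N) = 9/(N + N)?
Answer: -123410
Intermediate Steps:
S(N) = 9/(2*N) (S(N) = 9/((2*N)) = 9*(1/(2*N)) = 9/(2*N))
l(s) = 1
-123410/l(S(-2)) = -123410/1 = -123410*1 = -123410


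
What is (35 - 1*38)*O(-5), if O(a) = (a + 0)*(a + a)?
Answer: -150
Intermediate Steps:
O(a) = 2*a**2 (O(a) = a*(2*a) = 2*a**2)
(35 - 1*38)*O(-5) = (35 - 1*38)*(2*(-5)**2) = (35 - 38)*(2*25) = -3*50 = -150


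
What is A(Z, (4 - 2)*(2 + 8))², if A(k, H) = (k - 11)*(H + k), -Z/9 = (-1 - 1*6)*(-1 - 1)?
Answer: 210888484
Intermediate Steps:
Z = -126 (Z = -9*(-1 - 1*6)*(-1 - 1) = -9*(-1 - 6)*(-2) = -(-63)*(-2) = -9*14 = -126)
A(k, H) = (-11 + k)*(H + k)
A(Z, (4 - 2)*(2 + 8))² = ((-126)² - 11*(4 - 2)*(2 + 8) - 11*(-126) + ((4 - 2)*(2 + 8))*(-126))² = (15876 - 22*10 + 1386 + (2*10)*(-126))² = (15876 - 11*20 + 1386 + 20*(-126))² = (15876 - 220 + 1386 - 2520)² = 14522² = 210888484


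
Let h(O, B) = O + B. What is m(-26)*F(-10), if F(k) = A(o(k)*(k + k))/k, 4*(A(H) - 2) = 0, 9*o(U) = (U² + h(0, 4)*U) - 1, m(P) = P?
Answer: 26/5 ≈ 5.2000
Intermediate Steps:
h(O, B) = B + O
o(U) = -⅑ + U²/9 + 4*U/9 (o(U) = ((U² + (4 + 0)*U) - 1)/9 = ((U² + 4*U) - 1)/9 = (-1 + U² + 4*U)/9 = -⅑ + U²/9 + 4*U/9)
A(H) = 2 (A(H) = 2 + (¼)*0 = 2 + 0 = 2)
F(k) = 2/k
m(-26)*F(-10) = -52/(-10) = -52*(-1)/10 = -26*(-⅕) = 26/5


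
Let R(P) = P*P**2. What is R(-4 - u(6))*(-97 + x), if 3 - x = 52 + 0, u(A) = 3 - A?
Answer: 146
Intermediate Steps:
x = -49 (x = 3 - (52 + 0) = 3 - 1*52 = 3 - 52 = -49)
R(P) = P**3
R(-4 - u(6))*(-97 + x) = (-4 - (3 - 1*6))**3*(-97 - 49) = (-4 - (3 - 6))**3*(-146) = (-4 - 1*(-3))**3*(-146) = (-4 + 3)**3*(-146) = (-1)**3*(-146) = -1*(-146) = 146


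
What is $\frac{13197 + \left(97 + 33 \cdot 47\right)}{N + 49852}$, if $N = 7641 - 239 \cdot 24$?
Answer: $\frac{14845}{51757} \approx 0.28682$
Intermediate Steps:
$N = 1905$ ($N = 7641 - 5736 = 1905$)
$\frac{13197 + \left(97 + 33 \cdot 47\right)}{N + 49852} = \frac{13197 + \left(97 + 33 \cdot 47\right)}{1905 + 49852} = \frac{13197 + \left(97 + 1551\right)}{51757} = \left(13197 + 1648\right) \frac{1}{51757} = 14845 \cdot \frac{1}{51757} = \frac{14845}{51757}$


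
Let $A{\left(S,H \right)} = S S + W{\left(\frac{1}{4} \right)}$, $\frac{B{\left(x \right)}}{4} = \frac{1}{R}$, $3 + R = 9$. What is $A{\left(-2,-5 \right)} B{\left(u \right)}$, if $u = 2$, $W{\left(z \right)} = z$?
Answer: $\frac{17}{6} \approx 2.8333$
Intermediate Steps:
$R = 6$ ($R = -3 + 9 = 6$)
$B{\left(x \right)} = \frac{2}{3}$ ($B{\left(x \right)} = \frac{4}{6} = 4 \cdot \frac{1}{6} = \frac{2}{3}$)
$A{\left(S,H \right)} = \frac{1}{4} + S^{2}$ ($A{\left(S,H \right)} = S S + \frac{1}{4} = S^{2} + \frac{1}{4} = \frac{1}{4} + S^{2}$)
$A{\left(-2,-5 \right)} B{\left(u \right)} = \left(\frac{1}{4} + \left(-2\right)^{2}\right) \frac{2}{3} = \left(\frac{1}{4} + 4\right) \frac{2}{3} = \frac{17}{4} \cdot \frac{2}{3} = \frac{17}{6}$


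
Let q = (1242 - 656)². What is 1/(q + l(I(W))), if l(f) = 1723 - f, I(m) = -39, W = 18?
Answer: 1/345158 ≈ 2.8972e-6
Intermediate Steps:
q = 343396 (q = 586² = 343396)
1/(q + l(I(W))) = 1/(343396 + (1723 - 1*(-39))) = 1/(343396 + (1723 + 39)) = 1/(343396 + 1762) = 1/345158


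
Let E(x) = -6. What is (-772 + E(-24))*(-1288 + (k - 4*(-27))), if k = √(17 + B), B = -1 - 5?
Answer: 918040 - 778*√11 ≈ 9.1546e+5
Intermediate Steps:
B = -6
k = √11 (k = √(17 - 6) = √11 ≈ 3.3166)
(-772 + E(-24))*(-1288 + (k - 4*(-27))) = (-772 - 6)*(-1288 + (√11 - 4*(-27))) = -778*(-1288 + (√11 + 108)) = -778*(-1288 + (108 + √11)) = -778*(-1180 + √11) = 918040 - 778*√11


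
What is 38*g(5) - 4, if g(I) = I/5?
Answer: 34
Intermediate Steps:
g(I) = I/5 (g(I) = I*(⅕) = I/5)
38*g(5) - 4 = 38*((⅕)*5) - 4 = 38*1 - 4 = 38 - 4 = 34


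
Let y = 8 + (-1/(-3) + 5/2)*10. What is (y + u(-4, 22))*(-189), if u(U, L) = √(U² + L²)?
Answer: -6867 - 1890*√5 ≈ -11093.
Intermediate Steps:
u(U, L) = √(L² + U²)
y = 109/3 (y = 8 + (-1*(-⅓) + 5*(½))*10 = 8 + (⅓ + 5/2)*10 = 8 + (17/6)*10 = 8 + 85/3 = 109/3 ≈ 36.333)
(y + u(-4, 22))*(-189) = (109/3 + √(22² + (-4)²))*(-189) = (109/3 + √(484 + 16))*(-189) = (109/3 + √500)*(-189) = (109/3 + 10*√5)*(-189) = -6867 - 1890*√5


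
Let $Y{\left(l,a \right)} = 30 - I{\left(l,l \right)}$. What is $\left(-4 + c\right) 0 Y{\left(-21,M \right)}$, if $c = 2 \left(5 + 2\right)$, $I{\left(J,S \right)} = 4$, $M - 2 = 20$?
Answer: $0$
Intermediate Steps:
$M = 22$ ($M = 2 + 20 = 22$)
$c = 14$ ($c = 2 \cdot 7 = 14$)
$Y{\left(l,a \right)} = 26$ ($Y{\left(l,a \right)} = 30 - 4 = 26$)
$\left(-4 + c\right) 0 Y{\left(-21,M \right)} = \left(-4 + 14\right) 0 \cdot 26 = 10 \cdot 0 \cdot 26 = 0 \cdot 26 = 0$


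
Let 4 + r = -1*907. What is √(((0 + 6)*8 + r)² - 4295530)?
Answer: 3*I*√394529 ≈ 1884.3*I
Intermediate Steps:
r = -911 (r = -4 - 1*907 = -4 - 907 = -911)
√(((0 + 6)*8 + r)² - 4295530) = √(((0 + 6)*8 - 911)² - 4295530) = √((6*8 - 911)² - 4295530) = √((48 - 911)² - 4295530) = √((-863)² - 4295530) = √(744769 - 4295530) = √(-3550761) = 3*I*√394529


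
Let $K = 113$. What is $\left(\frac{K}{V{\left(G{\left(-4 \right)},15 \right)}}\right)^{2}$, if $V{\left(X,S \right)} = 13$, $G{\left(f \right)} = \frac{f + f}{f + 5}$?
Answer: $\frac{12769}{169} \approx 75.556$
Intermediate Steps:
$G{\left(f \right)} = \frac{2 f}{5 + f}$
$\left(\frac{K}{V{\left(G{\left(-4 \right)},15 \right)}}\right)^{2} = \left(\frac{113}{13}\right)^{2} = \frac{12769}{169}$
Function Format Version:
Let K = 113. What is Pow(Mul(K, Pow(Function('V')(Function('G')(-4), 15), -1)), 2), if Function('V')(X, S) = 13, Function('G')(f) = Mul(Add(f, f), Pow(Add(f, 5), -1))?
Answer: Rational(12769, 169) ≈ 75.556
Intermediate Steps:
Function('G')(f) = Mul(2, f, Pow(Add(5, f), -1)) (Function('G')(f) = Mul(Mul(2, f), Pow(Add(5, f), -1)) = Mul(2, f, Pow(Add(5, f), -1)))
Pow(Mul(K, Pow(Function('V')(Function('G')(-4), 15), -1)), 2) = Pow(Mul(113, Pow(13, -1)), 2) = Pow(Mul(113, Rational(1, 13)), 2) = Pow(Rational(113, 13), 2) = Rational(12769, 169)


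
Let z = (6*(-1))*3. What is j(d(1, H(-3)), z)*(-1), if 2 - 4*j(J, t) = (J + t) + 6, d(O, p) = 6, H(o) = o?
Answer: -2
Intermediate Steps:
z = -18 (z = -6*3 = -18)
j(J, t) = -1 - J/4 - t/4 (j(J, t) = ½ - ((J + t) + 6)/4 = ½ - (6 + J + t)/4 = ½ + (-3/2 - J/4 - t/4) = -1 - J/4 - t/4)
j(d(1, H(-3)), z)*(-1) = (-1 - ¼*6 - ¼*(-18))*(-1) = (-1 - 3/2 + 9/2)*(-1) = 2*(-1) = -2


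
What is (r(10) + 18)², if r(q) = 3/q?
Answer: 33489/100 ≈ 334.89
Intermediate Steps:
(r(10) + 18)² = (3/10 + 18)² = (183/10)² = 33489/100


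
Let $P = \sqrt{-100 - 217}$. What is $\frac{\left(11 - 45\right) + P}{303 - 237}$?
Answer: $- \frac{17}{33} + \frac{i \sqrt{317}}{66} \approx -0.51515 + 0.26976 i$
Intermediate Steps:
$P = i \sqrt{317}$ ($P = \sqrt{-317} = i \sqrt{317} \approx 17.805 i$)
$\frac{\left(11 - 45\right) + P}{303 - 237} = \frac{\left(11 - 45\right) + i \sqrt{317}}{303 - 237} = \frac{\left(11 - 45\right) + i \sqrt{317}}{66} = \left(-34 + i \sqrt{317}\right) \frac{1}{66} = - \frac{17}{33} + \frac{i \sqrt{317}}{66}$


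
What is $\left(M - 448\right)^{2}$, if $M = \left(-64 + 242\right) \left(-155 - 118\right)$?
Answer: $2405117764$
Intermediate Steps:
$M = -48594$ ($M = 178 \left(-273\right) = -48594$)
$\left(M - 448\right)^{2} = \left(-48594 - 448\right)^{2} = \left(-49042\right)^{2} = 2405117764$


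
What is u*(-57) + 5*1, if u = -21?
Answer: 1202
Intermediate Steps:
u*(-57) + 5*1 = -21*(-57) + 5*1 = 1197 + 5 = 1202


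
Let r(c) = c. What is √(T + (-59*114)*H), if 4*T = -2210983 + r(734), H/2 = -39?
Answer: I*√111737/2 ≈ 167.14*I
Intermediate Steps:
H = -78 (H = 2*(-39) = -78)
T = -2210249/4 (T = (-2210983 + 734)/4 = (¼)*(-2210249) = -2210249/4 ≈ -5.5256e+5)
√(T + (-59*114)*H) = √(-2210249/4 - 59*114*(-78)) = √(-2210249/4 - 6726*(-78)) = √(-2210249/4 + 524628) = √(-111737/4) = I*√111737/2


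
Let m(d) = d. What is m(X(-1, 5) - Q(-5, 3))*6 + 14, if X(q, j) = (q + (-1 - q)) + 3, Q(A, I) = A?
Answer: 56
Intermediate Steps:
X(q, j) = 2 (X(q, j) = -1 + 3 = 2)
m(X(-1, 5) - Q(-5, 3))*6 + 14 = (2 - 1*(-5))*6 + 14 = (2 + 5)*6 + 14 = 7*6 + 14 = 42 + 14 = 56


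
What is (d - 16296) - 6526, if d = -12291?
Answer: -35113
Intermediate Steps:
(d - 16296) - 6526 = (-12291 - 16296) - 6526 = -28587 - 6526 = -35113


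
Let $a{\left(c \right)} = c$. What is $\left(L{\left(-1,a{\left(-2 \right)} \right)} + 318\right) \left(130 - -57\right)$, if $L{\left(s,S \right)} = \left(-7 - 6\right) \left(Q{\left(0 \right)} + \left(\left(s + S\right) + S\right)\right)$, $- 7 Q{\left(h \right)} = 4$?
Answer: $\frac{511071}{7} \approx 73010.0$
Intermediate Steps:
$Q{\left(h \right)} = - \frac{4}{7}$ ($Q{\left(h \right)} = \left(- \frac{1}{7}\right) 4 = - \frac{4}{7}$)
$L{\left(s,S \right)} = \frac{52}{7} - 26 S - 13 s$ ($L{\left(s,S \right)} = \left(-7 - 6\right) \left(- \frac{4}{7} + \left(\left(s + S\right) + S\right)\right) = - 13 \left(- \frac{4}{7} + \left(\left(S + s\right) + S\right)\right) = - 13 \left(- \frac{4}{7} + \left(s + 2 S\right)\right) = - 13 \left(- \frac{4}{7} + s + 2 S\right) = \frac{52}{7} - 26 S - 13 s$)
$\left(L{\left(-1,a{\left(-2 \right)} \right)} + 318\right) \left(130 - -57\right) = \left(\left(\frac{52}{7} - -52 - -13\right) + 318\right) \left(130 - -57\right) = \left(\left(\frac{52}{7} + 52 + 13\right) + 318\right) \left(130 + 57\right) = \left(\frac{507}{7} + 318\right) 187 = \frac{2733}{7} \cdot 187 = \frac{511071}{7}$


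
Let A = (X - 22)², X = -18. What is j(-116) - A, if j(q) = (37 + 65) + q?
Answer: -1614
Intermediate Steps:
A = 1600 (A = (-18 - 22)² = (-40)² = 1600)
j(q) = 102 + q
j(-116) - A = (102 - 116) - 1*1600 = -14 - 1600 = -1614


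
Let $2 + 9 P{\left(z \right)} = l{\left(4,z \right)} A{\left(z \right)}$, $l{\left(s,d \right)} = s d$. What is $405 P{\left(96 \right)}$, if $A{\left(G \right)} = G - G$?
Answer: $-90$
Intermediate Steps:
$A{\left(G \right)} = 0$
$l{\left(s,d \right)} = d s$
$P{\left(z \right)} = - \frac{2}{9}$ ($P{\left(z \right)} = - \frac{2}{9} + \frac{z 4 \cdot 0}{9} = - \frac{2}{9} + \frac{4 z 0}{9} = - \frac{2}{9} + \frac{1}{9} \cdot 0 = - \frac{2}{9} + 0 = - \frac{2}{9}$)
$405 P{\left(96 \right)} = 405 \left(- \frac{2}{9}\right) = -90$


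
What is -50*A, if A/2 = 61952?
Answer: -6195200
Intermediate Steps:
A = 123904 (A = 2*61952 = 123904)
-50*A = -50*123904 = -6195200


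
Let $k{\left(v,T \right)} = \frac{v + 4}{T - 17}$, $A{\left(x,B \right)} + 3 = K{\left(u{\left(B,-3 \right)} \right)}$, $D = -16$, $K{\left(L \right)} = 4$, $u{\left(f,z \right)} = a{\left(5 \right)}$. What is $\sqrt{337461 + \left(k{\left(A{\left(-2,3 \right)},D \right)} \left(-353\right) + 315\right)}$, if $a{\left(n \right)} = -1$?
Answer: $\frac{\sqrt{367896309}}{33} \approx 581.23$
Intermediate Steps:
$u{\left(f,z \right)} = -1$
$A{\left(x,B \right)} = 1$ ($A{\left(x,B \right)} = -3 + 4 = 1$)
$k{\left(v,T \right)} = \frac{4 + v}{-17 + T}$
$\sqrt{337461 + \left(k{\left(A{\left(-2,3 \right)},D \right)} \left(-353\right) + 315\right)} = \sqrt{337461 + \left(\frac{4 + 1}{-17 - 16} \left(-353\right) + 315\right)} = \sqrt{337461 + \left(\frac{1}{-33} \cdot 5 \left(-353\right) + 315\right)} = \sqrt{337461 + \left(\left(- \frac{1}{33}\right) 5 \left(-353\right) + 315\right)} = \sqrt{337461 + \left(\left(- \frac{5}{33}\right) \left(-353\right) + 315\right)} = \sqrt{337461 + \left(\frac{1765}{33} + 315\right)} = \sqrt{337461 + \frac{12160}{33}} = \sqrt{\frac{11148373}{33}} = \frac{\sqrt{367896309}}{33}$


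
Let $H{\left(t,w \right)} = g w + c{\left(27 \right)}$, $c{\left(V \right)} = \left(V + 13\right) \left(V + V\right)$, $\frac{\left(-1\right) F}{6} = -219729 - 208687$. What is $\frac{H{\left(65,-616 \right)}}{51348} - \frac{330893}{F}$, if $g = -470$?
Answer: $\frac{61064298293}{10999152384} \approx 5.5517$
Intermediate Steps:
$F = 2570496$ ($F = - 6 \left(-219729 - 208687\right) = \left(-6\right) \left(-428416\right) = 2570496$)
$c{\left(V \right)} = 2 V \left(13 + V\right)$ ($c{\left(V \right)} = \left(13 + V\right) 2 V = 2 V \left(13 + V\right)$)
$H{\left(t,w \right)} = 2160 - 470 w$ ($H{\left(t,w \right)} = - 470 w + 2 \cdot 27 \left(13 + 27\right) = - 470 w + 2 \cdot 27 \cdot 40 = - 470 w + 2160 = 2160 - 470 w$)
$\frac{H{\left(65,-616 \right)}}{51348} - \frac{330893}{F} = \frac{2160 - -289520}{51348} - \frac{330893}{2570496} = \left(2160 + 289520\right) \frac{1}{51348} - \frac{330893}{2570496} = 291680 \cdot \frac{1}{51348} - \frac{330893}{2570496} = \frac{72920}{12837} - \frac{330893}{2570496} = \frac{61064298293}{10999152384}$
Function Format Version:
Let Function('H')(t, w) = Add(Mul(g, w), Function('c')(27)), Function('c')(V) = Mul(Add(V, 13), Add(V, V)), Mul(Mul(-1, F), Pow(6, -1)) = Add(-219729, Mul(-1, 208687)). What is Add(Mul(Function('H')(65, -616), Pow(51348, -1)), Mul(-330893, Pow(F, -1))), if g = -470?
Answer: Rational(61064298293, 10999152384) ≈ 5.5517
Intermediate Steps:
F = 2570496 (F = Mul(-6, Add(-219729, Mul(-1, 208687))) = Mul(-6, Add(-219729, -208687)) = Mul(-6, -428416) = 2570496)
Function('c')(V) = Mul(2, V, Add(13, V)) (Function('c')(V) = Mul(Add(13, V), Mul(2, V)) = Mul(2, V, Add(13, V)))
Function('H')(t, w) = Add(2160, Mul(-470, w)) (Function('H')(t, w) = Add(Mul(-470, w), Mul(2, 27, Add(13, 27))) = Add(Mul(-470, w), Mul(2, 27, 40)) = Add(Mul(-470, w), 2160) = Add(2160, Mul(-470, w)))
Add(Mul(Function('H')(65, -616), Pow(51348, -1)), Mul(-330893, Pow(F, -1))) = Add(Mul(Add(2160, Mul(-470, -616)), Pow(51348, -1)), Mul(-330893, Pow(2570496, -1))) = Add(Mul(Add(2160, 289520), Rational(1, 51348)), Mul(-330893, Rational(1, 2570496))) = Add(Mul(291680, Rational(1, 51348)), Rational(-330893, 2570496)) = Add(Rational(72920, 12837), Rational(-330893, 2570496)) = Rational(61064298293, 10999152384)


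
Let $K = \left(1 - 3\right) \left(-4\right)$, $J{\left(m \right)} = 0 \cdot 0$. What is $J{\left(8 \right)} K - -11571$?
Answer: $11571$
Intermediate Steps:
$J{\left(m \right)} = 0$
$K = 8$ ($K = \left(-2\right) \left(-4\right) = 8$)
$J{\left(8 \right)} K - -11571 = 0 \cdot 8 - -11571 = 0 + 11571 = 11571$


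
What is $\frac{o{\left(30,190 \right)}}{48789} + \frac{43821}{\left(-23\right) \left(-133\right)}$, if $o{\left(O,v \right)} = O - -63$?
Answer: $\frac{712755752}{49748517} \approx 14.327$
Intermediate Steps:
$o{\left(O,v \right)} = 63 + O$ ($o{\left(O,v \right)} = O + 63 = 63 + O$)
$\frac{o{\left(30,190 \right)}}{48789} + \frac{43821}{\left(-23\right) \left(-133\right)} = \frac{63 + 30}{48789} + \frac{43821}{\left(-23\right) \left(-133\right)} = 93 \cdot \frac{1}{48789} + \frac{43821}{3059} = \frac{31}{16263} + 43821 \cdot \frac{1}{3059} = \frac{31}{16263} + \frac{43821}{3059} = \frac{712755752}{49748517}$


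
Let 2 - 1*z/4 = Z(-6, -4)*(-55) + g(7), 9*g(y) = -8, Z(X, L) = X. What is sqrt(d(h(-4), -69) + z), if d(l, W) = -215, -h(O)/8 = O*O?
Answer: I*sqrt(13711)/3 ≈ 39.031*I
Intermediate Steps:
h(O) = -8*O**2 (h(O) = -8*O*O = -8*O**2)
g(y) = -8/9 (g(y) = (1/9)*(-8) = -8/9)
z = -11776/9 (z = 8 - 4*(-6*(-55) - 8/9) = 8 - 4*(330 - 8/9) = 8 - 4*2962/9 = 8 - 11848/9 = -11776/9 ≈ -1308.4)
sqrt(d(h(-4), -69) + z) = sqrt(-215 - 11776/9) = sqrt(-13711/9) = I*sqrt(13711)/3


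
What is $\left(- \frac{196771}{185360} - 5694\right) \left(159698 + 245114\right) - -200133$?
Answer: $- \frac{106824317779813}{46340} \approx -2.3052 \cdot 10^{9}$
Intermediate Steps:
$\left(- \frac{196771}{185360} - 5694\right) \left(159698 + 245114\right) - -200133 = \left(\left(-196771\right) \frac{1}{185360} - 5694\right) 404812 + 200133 = \left(- \frac{196771}{185360} - 5694\right) 404812 + 200133 = \left(- \frac{1055636611}{185360}\right) 404812 + 200133 = - \frac{106833591943033}{46340} + 200133 = - \frac{106824317779813}{46340}$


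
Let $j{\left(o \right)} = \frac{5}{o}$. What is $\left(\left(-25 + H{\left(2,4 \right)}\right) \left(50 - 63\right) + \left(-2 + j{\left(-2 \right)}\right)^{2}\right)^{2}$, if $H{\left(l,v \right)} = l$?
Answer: $\frac{1630729}{16} \approx 1.0192 \cdot 10^{5}$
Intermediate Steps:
$\left(\left(-25 + H{\left(2,4 \right)}\right) \left(50 - 63\right) + \left(-2 + j{\left(-2 \right)}\right)^{2}\right)^{2} = \left(\left(-25 + 2\right) \left(50 - 63\right) + \left(-2 + \frac{5}{-2}\right)^{2}\right)^{2} = \left(\left(-23\right) \left(-13\right) + \left(-2 + 5 \left(- \frac{1}{2}\right)\right)^{2}\right)^{2} = \left(299 + \left(-2 - \frac{5}{2}\right)^{2}\right)^{2} = \left(299 + \left(- \frac{9}{2}\right)^{2}\right)^{2} = \left(299 + \frac{81}{4}\right)^{2} = \left(\frac{1277}{4}\right)^{2} = \frac{1630729}{16}$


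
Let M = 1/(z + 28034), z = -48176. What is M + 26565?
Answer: 535072229/20142 ≈ 26565.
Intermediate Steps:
M = -1/20142 (M = 1/(-48176 + 28034) = 1/(-20142) = -1/20142 ≈ -4.9648e-5)
M + 26565 = -1/20142 + 26565 = 535072229/20142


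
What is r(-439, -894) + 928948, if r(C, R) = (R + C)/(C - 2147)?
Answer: 2402260861/2586 ≈ 9.2895e+5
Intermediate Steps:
r(C, R) = (C + R)/(-2147 + C)
r(-439, -894) + 928948 = (-439 - 894)/(-2147 - 439) + 928948 = -1333/(-2586) + 928948 = -1/2586*(-1333) + 928948 = 1333/2586 + 928948 = 2402260861/2586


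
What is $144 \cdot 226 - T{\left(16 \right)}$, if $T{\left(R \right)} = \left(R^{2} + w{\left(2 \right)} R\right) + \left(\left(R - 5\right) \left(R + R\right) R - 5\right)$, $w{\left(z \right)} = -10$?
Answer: $26821$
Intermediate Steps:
$T{\left(R \right)} = -5 + R^{2} - 10 R + 2 R^{2} \left(-5 + R\right)$ ($T{\left(R \right)} = \left(R^{2} - 10 R\right) + \left(\left(R - 5\right) \left(R + R\right) R - 5\right) = \left(R^{2} - 10 R\right) + \left(\left(-5 + R\right) 2 R R - 5\right) = \left(R^{2} - 10 R\right) + \left(2 R \left(-5 + R\right) R - 5\right) = \left(R^{2} - 10 R\right) + \left(2 R^{2} \left(-5 + R\right) - 5\right) = \left(R^{2} - 10 R\right) + \left(-5 + 2 R^{2} \left(-5 + R\right)\right) = -5 + R^{2} - 10 R + 2 R^{2} \left(-5 + R\right)$)
$144 \cdot 226 - T{\left(16 \right)} = 144 \cdot 226 - \left(-5 - 160 - 9 \cdot 16^{2} + 2 \cdot 16^{3}\right) = 32544 - \left(-5 - 160 - 2304 + 2 \cdot 4096\right) = 32544 - \left(-5 - 160 - 2304 + 8192\right) = 32544 - 5723 = 26821$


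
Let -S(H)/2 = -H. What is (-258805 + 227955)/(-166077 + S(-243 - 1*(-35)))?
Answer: 30850/166493 ≈ 0.18529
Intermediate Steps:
S(H) = 2*H (S(H) = -(-2)*H = 2*H)
(-258805 + 227955)/(-166077 + S(-243 - 1*(-35))) = (-258805 + 227955)/(-166077 + 2*(-243 - 1*(-35))) = -30850/(-166077 + 2*(-243 + 35)) = -30850/(-166077 + 2*(-208)) = -30850/(-166077 - 416) = -30850/(-166493) = -30850*(-1/166493) = 30850/166493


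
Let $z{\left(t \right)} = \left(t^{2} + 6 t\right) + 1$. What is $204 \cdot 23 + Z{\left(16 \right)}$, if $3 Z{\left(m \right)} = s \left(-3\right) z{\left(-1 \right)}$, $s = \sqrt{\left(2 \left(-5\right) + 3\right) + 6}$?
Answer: $4692 + 4 i \approx 4692.0 + 4.0 i$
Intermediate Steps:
$z{\left(t \right)} = 1 + t^{2} + 6 t$
$s = i$ ($s = \sqrt{\left(-10 + 3\right) + 6} = \sqrt{-7 + 6} = \sqrt{-1} = i \approx 1.0 i$)
$Z{\left(m \right)} = 4 i$ ($Z{\left(m \right)} = \frac{i \left(-3\right) \left(1 + \left(-1\right)^{2} + 6 \left(-1\right)\right)}{3} = \frac{- 3 i \left(1 + 1 - 6\right)}{3} = \frac{- 3 i \left(-4\right)}{3} = \frac{12 i}{3} = 4 i$)
$204 \cdot 23 + Z{\left(16 \right)} = 204 \cdot 23 + 4 i = 4692 + 4 i$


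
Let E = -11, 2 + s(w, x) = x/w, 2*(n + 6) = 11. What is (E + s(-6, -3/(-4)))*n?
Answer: 105/16 ≈ 6.5625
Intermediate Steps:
n = -½ (n = -6 + (½)*11 = -6 + 11/2 = -½ ≈ -0.50000)
s(w, x) = -2 + x/w
(E + s(-6, -3/(-4)))*n = (-11 + (-2 - 3/(-4)/(-6)))*(-½) = (-11 + (-2 - 3*(-¼)*(-⅙)))*(-½) = (-11 + (-2 + (¾)*(-⅙)))*(-½) = (-11 + (-2 - ⅛))*(-½) = (-11 - 17/8)*(-½) = -105/8*(-½) = 105/16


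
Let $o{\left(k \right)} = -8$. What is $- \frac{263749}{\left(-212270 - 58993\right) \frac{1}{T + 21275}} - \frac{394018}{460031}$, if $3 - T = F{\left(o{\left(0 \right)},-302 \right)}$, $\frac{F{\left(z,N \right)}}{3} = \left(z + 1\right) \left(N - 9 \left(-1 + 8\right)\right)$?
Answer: $\frac{1651595383384513}{124789389153} \approx 13235.0$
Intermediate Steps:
$F{\left(z,N \right)} = 3 \left(1 + z\right) \left(-63 + N\right)$ ($F{\left(z,N \right)} = 3 \left(z + 1\right) \left(N - 9 \left(-1 + 8\right)\right) = 3 \left(1 + z\right) \left(N - 63\right) = 3 \left(1 + z\right) \left(-63 + N\right)$)
$T = -7662$ ($T = 3 - \left(-189 - -1512 + 3 \left(-302\right) + 3 \left(-302\right) \left(-8\right)\right) = 3 - \left(-189 + 1512 - 906 + 7248\right) = 3 - 7665 = -7662$)
$- \frac{263749}{\left(-212270 - 58993\right) \frac{1}{T + 21275}} - \frac{394018}{460031} = - \frac{263749}{\left(-212270 - 58993\right) \frac{1}{-7662 + 21275}} - \frac{394018}{460031} = - \frac{263749}{\left(-271263\right) \frac{1}{13613}} - \frac{394018}{460031} = - \frac{263749}{- \frac{271263}{13613}} - \frac{394018}{460031} = \left(-263749\right) \left(- \frac{13613}{271263}\right) - \frac{394018}{460031} = \frac{3590415137}{271263} - \frac{394018}{460031} = \frac{1651595383384513}{124789389153}$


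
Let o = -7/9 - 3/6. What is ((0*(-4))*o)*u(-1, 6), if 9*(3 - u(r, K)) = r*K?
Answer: 0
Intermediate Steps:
u(r, K) = 3 - K*r/9 (u(r, K) = 3 - r*K/9 = 3 - K*r/9)
o = -23/18 (o = -7*⅑ - 3*⅙ = -7/9 - ½ = -23/18 ≈ -1.2778)
((0*(-4))*o)*u(-1, 6) = ((0*(-4))*(-23/18))*(3 - ⅑*6*(-1)) = (0*(-23/18))*(3 + ⅔) = 0*(11/3) = 0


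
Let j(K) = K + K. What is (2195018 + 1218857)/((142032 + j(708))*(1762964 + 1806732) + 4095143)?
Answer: 3413875/512069846951 ≈ 6.6668e-6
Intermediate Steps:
j(K) = 2*K
(2195018 + 1218857)/((142032 + j(708))*(1762964 + 1806732) + 4095143) = (2195018 + 1218857)/((142032 + 2*708)*(1762964 + 1806732) + 4095143) = 3413875/((142032 + 1416)*3569696 + 4095143) = 3413875/(143448*3569696 + 4095143) = 3413875/(512065751808 + 4095143) = 3413875/512069846951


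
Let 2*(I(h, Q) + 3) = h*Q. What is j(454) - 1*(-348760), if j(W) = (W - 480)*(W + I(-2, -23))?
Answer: 336436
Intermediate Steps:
I(h, Q) = -3 + Q*h/2 (I(h, Q) = -3 + (h*Q)/2 = -3 + (Q*h)/2 = -3 + Q*h/2)
j(W) = (-480 + W)*(20 + W) (j(W) = (W - 480)*(W + (-3 + (½)*(-23)*(-2))) = (-480 + W)*(W + (-3 + 23)) = (-480 + W)*(W + 20) = (-480 + W)*(20 + W))
j(454) - 1*(-348760) = (-9600 + 454² - 460*454) - 1*(-348760) = (-9600 + 206116 - 208840) + 348760 = -12324 + 348760 = 336436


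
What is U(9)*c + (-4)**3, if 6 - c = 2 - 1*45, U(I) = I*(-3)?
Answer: -1387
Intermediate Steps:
U(I) = -3*I
c = 49 (c = 6 - (2 - 1*45) = 6 - (2 - 45) = 6 - 1*(-43) = 6 + 43 = 49)
U(9)*c + (-4)**3 = -3*9*49 + (-4)**3 = -27*49 - 64 = -1323 - 64 = -1387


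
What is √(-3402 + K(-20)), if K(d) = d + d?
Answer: I*√3442 ≈ 58.669*I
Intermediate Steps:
K(d) = 2*d
√(-3402 + K(-20)) = √(-3402 + 2*(-20)) = √(-3402 - 40) = √(-3442) = I*√3442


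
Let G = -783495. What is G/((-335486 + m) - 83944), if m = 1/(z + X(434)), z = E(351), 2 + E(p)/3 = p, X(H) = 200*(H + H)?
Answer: 136835051265/73252191209 ≈ 1.8680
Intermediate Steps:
X(H) = 400*H (X(H) = 200*(2*H) = 400*H)
E(p) = -6 + 3*p
z = 1047 (z = -6 + 3*351 = -6 + 1053 = 1047)
m = 1/174647 (m = 1/(1047 + 400*434) = 1/(1047 + 173600) = 1/174647 ≈ 5.7258e-6)
G/((-335486 + m) - 83944) = -783495/((-335486 + 1/174647) - 83944) = -783495/(-58591623441/174647 - 83944) = -783495/(-73252191209/174647) = -783495*(-174647/73252191209) = 136835051265/73252191209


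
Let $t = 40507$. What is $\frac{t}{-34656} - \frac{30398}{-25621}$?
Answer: $\frac{15643241}{887921376} \approx 0.017618$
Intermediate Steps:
$\frac{t}{-34656} - \frac{30398}{-25621} = \frac{40507}{-34656} - \frac{30398}{-25621} = 40507 \left(- \frac{1}{34656}\right) - - \frac{30398}{25621} = - \frac{40507}{34656} + \frac{30398}{25621} = \frac{15643241}{887921376}$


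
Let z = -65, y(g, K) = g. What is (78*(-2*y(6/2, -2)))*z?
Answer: 30420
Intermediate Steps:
(78*(-2*y(6/2, -2)))*z = (78*(-12/2))*(-65) = (78*(-2*3))*(-65) = (78*(-6))*(-65) = -468*(-65) = 30420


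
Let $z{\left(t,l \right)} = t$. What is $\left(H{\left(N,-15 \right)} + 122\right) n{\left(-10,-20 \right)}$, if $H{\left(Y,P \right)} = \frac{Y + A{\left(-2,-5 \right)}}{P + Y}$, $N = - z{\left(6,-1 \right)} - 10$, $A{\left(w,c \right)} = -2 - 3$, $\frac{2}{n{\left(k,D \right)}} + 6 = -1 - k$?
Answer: $\frac{7606}{93} \approx 81.785$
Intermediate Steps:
$n{\left(k,D \right)} = \frac{2}{-7 - k}$ ($n{\left(k,D \right)} = \frac{2}{-6 - \left(1 + k\right)} = \frac{2}{-7 - k}$)
$A{\left(w,c \right)} = -5$
$N = -16$ ($N = \left(-1\right) 6 - 10 = -6 - 10 = -16$)
$H{\left(Y,P \right)} = \frac{-5 + Y}{P + Y}$ ($H{\left(Y,P \right)} = \frac{Y - 5}{P + Y} = \frac{-5 + Y}{P + Y}$)
$\left(H{\left(N,-15 \right)} + 122\right) n{\left(-10,-20 \right)} = \left(\frac{-5 - 16}{-15 - 16} + 122\right) \left(- \frac{2}{7 - 10}\right) = \left(\frac{1}{-31} \left(-21\right) + 122\right) \left(- \frac{2}{-3}\right) = \left(\left(- \frac{1}{31}\right) \left(-21\right) + 122\right) \left(\left(-2\right) \left(- \frac{1}{3}\right)\right) = \left(\frac{21}{31} + 122\right) \frac{2}{3} = \frac{3803}{31} \cdot \frac{2}{3} = \frac{7606}{93}$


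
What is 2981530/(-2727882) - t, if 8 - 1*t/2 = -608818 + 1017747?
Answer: 1115486744557/1363941 ≈ 8.1784e+5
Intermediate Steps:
t = -817842 (t = 16 - 2*(-608818 + 1017747) = 16 - 2*408929 = 16 - 817858 = -817842)
2981530/(-2727882) - t = 2981530/(-2727882) - 1*(-817842) = 2981530*(-1/2727882) + 817842 = -1490765/1363941 + 817842 = 1115486744557/1363941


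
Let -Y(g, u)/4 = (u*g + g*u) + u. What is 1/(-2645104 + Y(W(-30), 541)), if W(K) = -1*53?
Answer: -1/2417884 ≈ -4.1358e-7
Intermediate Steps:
W(K) = -53
Y(g, u) = -4*u - 8*g*u (Y(g, u) = -4*((u*g + g*u) + u) = -4*((g*u + g*u) + u) = -4*(2*g*u + u) = -4*(u + 2*g*u) = -4*u - 8*g*u)
1/(-2645104 + Y(W(-30), 541)) = 1/(-2645104 - 4*541*(1 + 2*(-53))) = 1/(-2645104 - 4*541*(1 - 106)) = 1/(-2645104 - 4*541*(-105)) = 1/(-2645104 + 227220) = 1/(-2417884) = -1/2417884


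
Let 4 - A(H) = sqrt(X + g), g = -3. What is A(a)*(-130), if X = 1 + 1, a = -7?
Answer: -520 + 130*I ≈ -520.0 + 130.0*I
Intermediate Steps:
X = 2
A(H) = 4 - I (A(H) = 4 - sqrt(2 - 3) = 4 - sqrt(-1) = 4 - I)
A(a)*(-130) = (4 - I)*(-130) = -520 + 130*I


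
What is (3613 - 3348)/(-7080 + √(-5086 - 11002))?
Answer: -234525/6267811 - 265*I*√4022/25071244 ≈ -0.037417 - 0.00067033*I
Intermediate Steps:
(3613 - 3348)/(-7080 + √(-5086 - 11002)) = 265/(-7080 + √(-16088)) = 265/(-7080 + 2*I*√4022)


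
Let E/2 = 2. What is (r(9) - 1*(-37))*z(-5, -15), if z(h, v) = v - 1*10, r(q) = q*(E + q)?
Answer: -3850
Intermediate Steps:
E = 4 (E = 2*2 = 4)
r(q) = q*(4 + q)
z(h, v) = -10 + v (z(h, v) = v - 10 = -10 + v)
(r(9) - 1*(-37))*z(-5, -15) = (9*(4 + 9) - 1*(-37))*(-10 - 15) = (9*13 + 37)*(-25) = (117 + 37)*(-25) = 154*(-25) = -3850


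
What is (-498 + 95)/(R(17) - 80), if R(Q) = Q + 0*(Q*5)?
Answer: 403/63 ≈ 6.3968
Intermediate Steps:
R(Q) = Q (R(Q) = Q + 0*(5*Q) = Q + 0 = Q)
(-498 + 95)/(R(17) - 80) = (-498 + 95)/(17 - 80) = -403/(-63) = -403*(-1/63) = 403/63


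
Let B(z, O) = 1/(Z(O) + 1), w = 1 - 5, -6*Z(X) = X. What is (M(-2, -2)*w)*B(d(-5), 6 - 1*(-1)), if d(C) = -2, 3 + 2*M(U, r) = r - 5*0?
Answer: -60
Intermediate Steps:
M(U, r) = -3/2 + r/2 (M(U, r) = -3/2 + (r - 5*0)/2 = -3/2 + (r + 0)/2 = -3/2 + r/2)
Z(X) = -X/6
w = -4
B(z, O) = 1/(1 - O/6) (B(z, O) = 1/(-O/6 + 1) = 1/(1 - O/6))
(M(-2, -2)*w)*B(d(-5), 6 - 1*(-1)) = ((-3/2 + (½)*(-2))*(-4))*(-6/(-6 + (6 - 1*(-1)))) = ((-3/2 - 1)*(-4))*(-6/(-6 + (6 + 1))) = (-5/2*(-4))*(-6/(-6 + 7)) = 10*(-6/1) = 10*(-6*1) = 10*(-6) = -60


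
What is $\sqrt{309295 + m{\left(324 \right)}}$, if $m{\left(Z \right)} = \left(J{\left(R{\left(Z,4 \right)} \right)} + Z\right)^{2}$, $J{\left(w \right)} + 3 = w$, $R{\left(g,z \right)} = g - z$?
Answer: $4 \sqrt{45011} \approx 848.63$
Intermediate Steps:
$J{\left(w \right)} = -3 + w$
$m{\left(Z \right)} = \left(-7 + 2 Z\right)^{2}$ ($m{\left(Z \right)} = \left(\left(-3 + \left(Z - 4\right)\right) + Z\right)^{2} = \left(\left(-3 + \left(-4 + Z\right)\right) + Z\right)^{2} = \left(\left(-7 + Z\right) + Z\right)^{2} = \left(-7 + 2 Z\right)^{2}$)
$\sqrt{309295 + m{\left(324 \right)}} = \sqrt{309295 + \left(-7 + 2 \cdot 324\right)^{2}} = \sqrt{309295 + \left(-7 + 648\right)^{2}} = \sqrt{309295 + 641^{2}} = \sqrt{309295 + 410881} = \sqrt{720176} = 4 \sqrt{45011}$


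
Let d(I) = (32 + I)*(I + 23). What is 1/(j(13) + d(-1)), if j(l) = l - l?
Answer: 1/682 ≈ 0.0014663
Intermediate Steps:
j(l) = 0
d(I) = (23 + I)*(32 + I) (d(I) = (32 + I)*(23 + I) = (23 + I)*(32 + I))
1/(j(13) + d(-1)) = 1/(0 + (736 + (-1)² + 55*(-1))) = 1/(0 + (736 + 1 - 55)) = 1/(0 + 682) = 1/682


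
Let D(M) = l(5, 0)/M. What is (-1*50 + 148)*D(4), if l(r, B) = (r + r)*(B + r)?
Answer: 1225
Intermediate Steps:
l(r, B) = 2*r*(B + r) (l(r, B) = (2*r)*(B + r) = 2*r*(B + r))
D(M) = 50/M (D(M) = (2*5*(0 + 5))/M = (2*5*5)/M = 50/M)
(-1*50 + 148)*D(4) = (-1*50 + 148)*(50/4) = (-50 + 148)*(50*(¼)) = 98*(25/2) = 1225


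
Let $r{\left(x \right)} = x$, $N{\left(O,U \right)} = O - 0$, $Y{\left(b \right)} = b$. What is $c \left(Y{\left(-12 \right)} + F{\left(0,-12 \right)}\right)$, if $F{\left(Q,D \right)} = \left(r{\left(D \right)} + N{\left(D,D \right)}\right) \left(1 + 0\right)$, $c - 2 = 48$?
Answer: $-1800$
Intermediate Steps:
$c = 50$ ($c = 2 + 48 = 50$)
$N{\left(O,U \right)} = O$ ($N{\left(O,U \right)} = O + 0 = O$)
$F{\left(Q,D \right)} = 2 D$ ($F{\left(Q,D \right)} = \left(D + D\right) \left(1 + 0\right) = 2 D 1 = 2 D$)
$c \left(Y{\left(-12 \right)} + F{\left(0,-12 \right)}\right) = 50 \left(-12 + 2 \left(-12\right)\right) = 50 \left(-12 - 24\right) = 50 \left(-36\right) = -1800$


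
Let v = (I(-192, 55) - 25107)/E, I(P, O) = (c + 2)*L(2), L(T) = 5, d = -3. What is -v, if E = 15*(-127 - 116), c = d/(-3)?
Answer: -2788/405 ≈ -6.8839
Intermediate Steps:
c = 1 (c = -3/(-3) = -3*(-⅓) = 1)
I(P, O) = 15 (I(P, O) = (1 + 2)*5 = 3*5 = 15)
E = -3645 (E = 15*(-243) = -3645)
v = 2788/405 (v = (15 - 25107)/(-3645) = -25092*(-1/3645) = 2788/405 ≈ 6.8839)
-v = -1*2788/405 = -2788/405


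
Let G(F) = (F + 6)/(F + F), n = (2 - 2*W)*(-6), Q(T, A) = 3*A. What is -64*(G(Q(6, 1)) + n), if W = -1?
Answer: 1440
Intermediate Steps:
n = -24 (n = (2 - 2*(-1))*(-6) = (2 + 2)*(-6) = 4*(-6) = -24)
G(F) = (6 + F)/(2*F) (G(F) = (6 + F)/((2*F)) = (6 + F)*(1/(2*F)) = (6 + F)/(2*F))
-64*(G(Q(6, 1)) + n) = -64*((6 + 3*1)/(2*((3*1))) - 24) = -64*((½)*(6 + 3)/3 - 24) = -64*((½)*(⅓)*9 - 24) = -64*(3/2 - 24) = -64*(-45/2) = 1440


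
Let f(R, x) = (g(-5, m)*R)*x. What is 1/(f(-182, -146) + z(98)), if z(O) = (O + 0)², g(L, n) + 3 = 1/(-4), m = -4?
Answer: -1/76755 ≈ -1.3028e-5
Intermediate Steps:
g(L, n) = -13/4 (g(L, n) = -3 + 1/(-4) = -3 - ¼ = -13/4)
z(O) = O²
f(R, x) = -13*R*x/4 (f(R, x) = (-13*R/4)*x = -13*R*x/4)
1/(f(-182, -146) + z(98)) = 1/(-13/4*(-182)*(-146) + 98²) = 1/(-86359 + 9604) = 1/(-76755) = -1/76755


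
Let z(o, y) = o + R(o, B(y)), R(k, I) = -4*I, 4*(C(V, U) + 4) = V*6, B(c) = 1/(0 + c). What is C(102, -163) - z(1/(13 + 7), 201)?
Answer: 598859/4020 ≈ 148.97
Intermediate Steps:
B(c) = 1/c
C(V, U) = -4 + 3*V/2 (C(V, U) = -4 + (V*6)/4 = -4 + (6*V)/4 = -4 + 3*V/2)
z(o, y) = o - 4/y
C(102, -163) - z(1/(13 + 7), 201) = (-4 + (3/2)*102) - (1/(13 + 7) - 4/201) = (-4 + 153) - (1/20 - 4*1/201) = 149 - (1/20 - 4/201) = 149 - 1*121/4020 = 149 - 121/4020 = 598859/4020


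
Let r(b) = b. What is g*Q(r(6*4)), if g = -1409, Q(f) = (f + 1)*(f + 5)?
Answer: -1021525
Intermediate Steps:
Q(f) = (1 + f)*(5 + f)
g*Q(r(6*4)) = -1409*(5 + (6*4)² + 6*(6*4)) = -1409*(5 + 24² + 6*24) = -1409*(5 + 576 + 144) = -1409*725 = -1021525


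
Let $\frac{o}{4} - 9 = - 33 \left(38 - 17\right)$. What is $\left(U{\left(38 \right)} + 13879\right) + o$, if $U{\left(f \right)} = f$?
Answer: $11181$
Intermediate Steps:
$o = -2736$ ($o = 36 + 4 \left(- 33 \left(38 - 17\right)\right) = 36 + 4 \left(\left(-33\right) 21\right) = 36 + 4 \left(-693\right) = 36 - 2772 = -2736$)
$\left(U{\left(38 \right)} + 13879\right) + o = \left(38 + 13879\right) - 2736 = 13917 - 2736 = 11181$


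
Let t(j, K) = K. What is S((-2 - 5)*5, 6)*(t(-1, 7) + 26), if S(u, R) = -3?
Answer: -99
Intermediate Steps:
S((-2 - 5)*5, 6)*(t(-1, 7) + 26) = -3*(7 + 26) = -3*33 = -99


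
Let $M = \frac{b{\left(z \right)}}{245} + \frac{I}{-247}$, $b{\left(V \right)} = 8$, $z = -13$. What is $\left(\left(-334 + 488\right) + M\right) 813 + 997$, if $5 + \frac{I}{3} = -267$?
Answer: $\frac{7801073933}{60515} \approx 1.2891 \cdot 10^{5}$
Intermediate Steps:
$I = -816$ ($I = -15 + 3 \left(-267\right) = -15 - 801 = -816$)
$M = \frac{201896}{60515}$ ($M = \frac{8}{245} - \frac{816}{-247} = 8 \cdot \frac{1}{245} - - \frac{816}{247} = \frac{8}{245} + \frac{816}{247} = \frac{201896}{60515} \approx 3.3363$)
$\left(\left(-334 + 488\right) + M\right) 813 + 997 = \left(\left(-334 + 488\right) + \frac{201896}{60515}\right) 813 + 997 = \left(154 + \frac{201896}{60515}\right) 813 + 997 = \frac{9521206}{60515} \cdot 813 + 997 = \frac{7740740478}{60515} + 997 = \frac{7801073933}{60515}$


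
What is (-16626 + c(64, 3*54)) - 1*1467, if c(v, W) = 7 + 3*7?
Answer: -18065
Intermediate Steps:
c(v, W) = 28 (c(v, W) = 7 + 21 = 28)
(-16626 + c(64, 3*54)) - 1*1467 = (-16626 + 28) - 1*1467 = -16598 - 1467 = -18065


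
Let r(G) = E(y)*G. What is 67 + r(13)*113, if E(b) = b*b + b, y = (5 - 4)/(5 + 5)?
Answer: 22859/100 ≈ 228.59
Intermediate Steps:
y = ⅒ (y = 1/10 = 1*(⅒) = ⅒ ≈ 0.10000)
E(b) = b + b² (E(b) = b² + b = b + b²)
r(G) = 11*G/100 (r(G) = ((1 + ⅒)/10)*G = ((⅒)*(11/10))*G = 11*G/100)
67 + r(13)*113 = 67 + ((11/100)*13)*113 = 67 + (143/100)*113 = 67 + 16159/100 = 22859/100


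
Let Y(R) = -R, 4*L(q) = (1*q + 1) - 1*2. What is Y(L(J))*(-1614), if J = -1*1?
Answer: -807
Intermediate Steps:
J = -1
L(q) = -¼ + q/4 (L(q) = ((1*q + 1) - 1*2)/4 = ((q + 1) - 2)/4 = ((1 + q) - 2)/4 = (-1 + q)/4 = -¼ + q/4)
Y(L(J))*(-1614) = -(-¼ + (¼)*(-1))*(-1614) = -(-¼ - ¼)*(-1614) = -1*(-½)*(-1614) = (½)*(-1614) = -807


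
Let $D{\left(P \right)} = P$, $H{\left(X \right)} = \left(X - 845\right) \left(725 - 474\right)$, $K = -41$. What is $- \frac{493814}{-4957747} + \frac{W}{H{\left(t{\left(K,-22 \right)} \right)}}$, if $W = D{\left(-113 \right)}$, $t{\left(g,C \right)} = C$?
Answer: $\frac{108022546649}{1078890028899} \approx 0.10012$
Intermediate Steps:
$H{\left(X \right)} = -212095 + 251 X$ ($H{\left(X \right)} = \left(-845 + X\right) 251 = -212095 + 251 X$)
$W = -113$
$- \frac{493814}{-4957747} + \frac{W}{H{\left(t{\left(K,-22 \right)} \right)}} = - \frac{493814}{-4957747} - \frac{113}{-212095 + 251 \left(-22\right)} = \left(-493814\right) \left(- \frac{1}{4957747}\right) - \frac{113}{-212095 - 5522} = \frac{493814}{4957747} - \frac{113}{-217617} = \frac{493814}{4957747} - - \frac{113}{217617} = \frac{493814}{4957747} + \frac{113}{217617} = \frac{108022546649}{1078890028899}$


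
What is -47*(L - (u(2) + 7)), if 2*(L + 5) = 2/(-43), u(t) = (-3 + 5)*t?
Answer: 32383/43 ≈ 753.09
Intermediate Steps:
u(t) = 2*t
L = -216/43 (L = -5 + (2/(-43))/2 = -5 + (2*(-1/43))/2 = -5 + (½)*(-2/43) = -5 - 1/43 = -216/43 ≈ -5.0233)
-47*(L - (u(2) + 7)) = -47*(-216/43 - (2*2 + 7)) = -47*(-216/43 - (4 + 7)) = -47*(-216/43 - 1*11) = -47*(-216/43 - 11) = -47*(-689/43) = 32383/43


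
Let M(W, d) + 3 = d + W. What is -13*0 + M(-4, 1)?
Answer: -6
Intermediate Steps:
M(W, d) = -3 + W + d (M(W, d) = -3 + (d + W) = -3 + (W + d) = -3 + W + d)
-13*0 + M(-4, 1) = -13*0 + (-3 - 4 + 1) = 0 - 6 = -6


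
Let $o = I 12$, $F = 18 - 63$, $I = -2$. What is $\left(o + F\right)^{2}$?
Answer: $4761$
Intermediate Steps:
$F = -45$
$o = -24$ ($o = \left(-2\right) 12 = -24$)
$\left(o + F\right)^{2} = \left(-24 - 45\right)^{2} = \left(-69\right)^{2} = 4761$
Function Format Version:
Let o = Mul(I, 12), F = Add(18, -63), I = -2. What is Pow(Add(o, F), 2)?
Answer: 4761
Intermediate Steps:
F = -45
o = -24 (o = Mul(-2, 12) = -24)
Pow(Add(o, F), 2) = Pow(Add(-24, -45), 2) = Pow(-69, 2) = 4761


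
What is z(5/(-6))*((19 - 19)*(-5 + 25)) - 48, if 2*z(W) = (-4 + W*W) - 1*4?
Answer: -48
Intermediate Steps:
z(W) = -4 + W**2/2 (z(W) = ((-4 + W*W) - 1*4)/2 = ((-4 + W**2) - 4)/2 = (-8 + W**2)/2 = -4 + W**2/2)
z(5/(-6))*((19 - 19)*(-5 + 25)) - 48 = (-4 + (5/(-6))**2/2)*((19 - 19)*(-5 + 25)) - 48 = (-4 + (5*(-1/6))**2/2)*(0*20) - 48 = (-4 + (-5/6)**2/2)*0 - 48 = (-4 + (1/2)*(25/36))*0 - 48 = (-4 + 25/72)*0 - 48 = -263/72*0 - 48 = 0 - 48 = -48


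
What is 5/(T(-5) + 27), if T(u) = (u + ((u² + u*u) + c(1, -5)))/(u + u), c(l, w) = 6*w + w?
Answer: 5/26 ≈ 0.19231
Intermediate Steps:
c(l, w) = 7*w
T(u) = (-35 + u + 2*u²)/(2*u) (T(u) = (u + ((u² + u*u) + 7*(-5)))/(u + u) = (u + ((u² + u²) - 35))/((2*u)) = (u + (2*u² - 35))*(1/(2*u)) = (u + (-35 + 2*u²))*(1/(2*u)) = (-35 + u + 2*u²)*(1/(2*u)) = (-35 + u + 2*u²)/(2*u))
5/(T(-5) + 27) = 5/((½ - 5 - 35/2/(-5)) + 27) = 5/((½ - 5 - 35/2*(-⅕)) + 27) = 5/((½ - 5 + 7/2) + 27) = 5/(-1 + 27) = 5/26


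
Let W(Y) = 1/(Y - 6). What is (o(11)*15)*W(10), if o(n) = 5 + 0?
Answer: 75/4 ≈ 18.750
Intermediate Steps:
o(n) = 5
W(Y) = 1/(-6 + Y)
(o(11)*15)*W(10) = (5*15)/(-6 + 10) = 75/4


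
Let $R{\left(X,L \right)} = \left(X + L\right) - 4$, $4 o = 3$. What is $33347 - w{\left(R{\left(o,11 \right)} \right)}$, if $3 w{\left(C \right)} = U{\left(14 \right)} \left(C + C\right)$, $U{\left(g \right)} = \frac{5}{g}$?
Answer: $\frac{2800993}{84} \approx 33345.0$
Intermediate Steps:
$o = \frac{3}{4}$ ($o = \frac{1}{4} \cdot 3 = \frac{3}{4} \approx 0.75$)
$R{\left(X,L \right)} = -4 + L + X$ ($R{\left(X,L \right)} = \left(L + X\right) - 4 = -4 + L + X$)
$w{\left(C \right)} = \frac{5 C}{21}$ ($w{\left(C \right)} = \frac{\frac{5}{14} \left(C + C\right)}{3} = \frac{5 \cdot \frac{1}{14} \cdot 2 C}{3} = \frac{\frac{5}{14} \cdot 2 C}{3} = \frac{\frac{5}{7} C}{3} = \frac{5 C}{21}$)
$33347 - w{\left(R{\left(o,11 \right)} \right)} = 33347 - \frac{5 \left(-4 + 11 + \frac{3}{4}\right)}{21} = 33347 - \frac{5}{21} \cdot \frac{31}{4} = 33347 - \frac{155}{84} = \frac{2800993}{84}$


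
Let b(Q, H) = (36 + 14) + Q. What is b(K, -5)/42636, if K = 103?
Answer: 3/836 ≈ 0.0035885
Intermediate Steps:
b(Q, H) = 50 + Q
b(K, -5)/42636 = (50 + 103)/42636 = 153*(1/42636) = 3/836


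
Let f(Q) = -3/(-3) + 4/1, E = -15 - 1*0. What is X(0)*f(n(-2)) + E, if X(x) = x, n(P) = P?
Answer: -15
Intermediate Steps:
E = -15 (E = -15 + 0 = -15)
f(Q) = 5 (f(Q) = -3*(-1/3) + 4*1 = 1 + 4 = 5)
X(0)*f(n(-2)) + E = 0*5 - 15 = 0 - 15 = -15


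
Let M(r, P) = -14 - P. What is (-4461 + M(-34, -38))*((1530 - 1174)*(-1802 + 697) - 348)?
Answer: 1746971136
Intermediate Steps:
(-4461 + M(-34, -38))*((1530 - 1174)*(-1802 + 697) - 348) = (-4461 + (-14 - 1*(-38)))*((1530 - 1174)*(-1802 + 697) - 348) = (-4461 + (-14 + 38))*(356*(-1105) - 348) = (-4461 + 24)*(-393380 - 348) = -4437*(-393728) = 1746971136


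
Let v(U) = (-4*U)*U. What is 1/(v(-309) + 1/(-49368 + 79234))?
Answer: -29866/11406542183 ≈ -2.6183e-6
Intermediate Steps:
v(U) = -4*U**2
1/(v(-309) + 1/(-49368 + 79234)) = 1/(-4*(-309)**2 + 1/(-49368 + 79234)) = 1/(-4*95481 + 1/29866) = 1/(-381924 + 1/29866) = 1/(-11406542183/29866) = -29866/11406542183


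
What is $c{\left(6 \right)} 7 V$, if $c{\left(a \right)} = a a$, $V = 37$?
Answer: $9324$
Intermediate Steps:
$c{\left(a \right)} = a^{2}$
$c{\left(6 \right)} 7 V = 6^{2} \cdot 7 \cdot 37 = 36 \cdot 7 \cdot 37 = 252 \cdot 37 = 9324$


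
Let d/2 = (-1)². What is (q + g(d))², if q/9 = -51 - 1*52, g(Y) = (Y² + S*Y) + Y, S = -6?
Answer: 870489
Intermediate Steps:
d = 2 (d = 2*(-1)² = 2*1 = 2)
g(Y) = Y² - 5*Y (g(Y) = (Y² - 6*Y) + Y = Y² - 5*Y)
q = -927 (q = 9*(-51 - 1*52) = 9*(-51 - 52) = 9*(-103) = -927)
(q + g(d))² = (-927 + 2*(-5 + 2))² = (-927 + 2*(-3))² = (-927 - 6)² = (-933)² = 870489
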